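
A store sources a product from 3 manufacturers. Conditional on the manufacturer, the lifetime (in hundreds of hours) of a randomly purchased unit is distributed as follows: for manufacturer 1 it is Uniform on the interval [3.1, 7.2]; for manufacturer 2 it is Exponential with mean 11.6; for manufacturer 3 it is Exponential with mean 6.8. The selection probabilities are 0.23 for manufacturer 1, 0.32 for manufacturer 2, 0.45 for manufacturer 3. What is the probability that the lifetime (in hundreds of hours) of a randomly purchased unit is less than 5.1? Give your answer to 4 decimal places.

Conditional on each manufacturer, P(X < 5.1): 1: 0.487805; 2: 0.355741; 3: 0.527633.
By total probability, P(X < 5.1) = 0.23·0.487805 + 0.32·0.355741 + 0.45·0.527633 = 0.463467.

0.4635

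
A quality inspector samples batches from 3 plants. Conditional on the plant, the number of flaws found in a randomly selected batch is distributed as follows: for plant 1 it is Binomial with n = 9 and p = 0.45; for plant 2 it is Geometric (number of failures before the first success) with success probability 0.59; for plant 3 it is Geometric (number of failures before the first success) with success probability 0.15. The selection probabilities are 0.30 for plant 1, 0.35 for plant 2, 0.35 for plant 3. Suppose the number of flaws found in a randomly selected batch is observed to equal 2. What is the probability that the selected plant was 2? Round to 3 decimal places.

0.328

Likelihoods P(X=2 | ·): 1: 0.110986; 2: 0.099179; 3: 0.108375.
Posterior ∝ prior × likelihood. Numerator for 2: 0.35·0.099179 = 0.0347127.
Normalizing constant: 0.3·0.110986 + 0.35·0.099179 + 0.35·0.108375 = 0.10594.
P(2 | observation) = 0.0347127 / 0.10594 = 0.327665.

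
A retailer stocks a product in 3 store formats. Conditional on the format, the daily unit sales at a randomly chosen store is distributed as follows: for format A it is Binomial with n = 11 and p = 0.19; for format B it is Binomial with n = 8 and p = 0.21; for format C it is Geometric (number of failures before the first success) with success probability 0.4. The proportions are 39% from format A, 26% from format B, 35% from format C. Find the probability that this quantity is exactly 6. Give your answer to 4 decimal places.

0.0099

Conditional on each format, P(X = 6): A: 0.00757859; B: 0.00149875; C: 0.0186624.
By total probability, P(X = 6) = 0.39·0.00757859 + 0.26·0.00149875 + 0.35·0.0186624 = 0.00987717.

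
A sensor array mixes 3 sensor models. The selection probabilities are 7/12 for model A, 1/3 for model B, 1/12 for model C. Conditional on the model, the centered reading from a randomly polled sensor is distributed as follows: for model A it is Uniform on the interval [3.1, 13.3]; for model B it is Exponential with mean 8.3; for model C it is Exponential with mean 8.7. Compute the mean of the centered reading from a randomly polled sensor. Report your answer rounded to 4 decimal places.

8.2750

Component means — A: 8.2; B: 8.3; C: 8.7.
E[X] = 0.583333·8.2 + 0.333333·8.3 + 0.0833333·8.7 = 8.275.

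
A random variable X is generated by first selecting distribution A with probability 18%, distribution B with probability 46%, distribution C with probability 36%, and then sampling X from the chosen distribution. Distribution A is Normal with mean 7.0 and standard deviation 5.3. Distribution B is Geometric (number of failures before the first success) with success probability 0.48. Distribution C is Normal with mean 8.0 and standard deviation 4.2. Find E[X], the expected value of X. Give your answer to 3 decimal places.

Component means — A: 7; B: 1.08333; C: 8.
E[X] = 0.18·7 + 0.46·1.08333 + 0.36·8 = 4.63833.

4.638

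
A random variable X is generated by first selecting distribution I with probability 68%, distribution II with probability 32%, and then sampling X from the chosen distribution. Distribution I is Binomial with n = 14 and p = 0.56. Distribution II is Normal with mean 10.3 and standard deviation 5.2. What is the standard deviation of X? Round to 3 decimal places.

3.509

Per component, I: μ=7.84, E[X²]=64.9152; II: μ=10.3, E[X²]=133.13.
E[X] = 0.68·7.84 + 0.32·10.3 = 8.6272.
E[X²] = 0.68·64.9152 + 0.32·133.13 = 86.7439.
Var(X) = E[X²] − (E[X])² = 86.7439 − 74.4286 = 12.3154.
SD(X) = √12.3154 = 3.50932.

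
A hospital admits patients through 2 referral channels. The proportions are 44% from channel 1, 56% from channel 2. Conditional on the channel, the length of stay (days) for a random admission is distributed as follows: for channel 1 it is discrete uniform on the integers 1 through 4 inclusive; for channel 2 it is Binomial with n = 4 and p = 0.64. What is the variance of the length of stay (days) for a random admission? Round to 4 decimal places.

Per component, 1: μ=2.5, E[X²]=7.5; 2: μ=2.56, E[X²]=7.4752.
E[X] = 0.44·2.5 + 0.56·2.56 = 2.5336.
E[X²] = 0.44·7.5 + 0.56·7.4752 = 7.48611.
Var(X) = E[X²] − (E[X])² = 7.48611 − 6.41913 = 1.06698.

1.0670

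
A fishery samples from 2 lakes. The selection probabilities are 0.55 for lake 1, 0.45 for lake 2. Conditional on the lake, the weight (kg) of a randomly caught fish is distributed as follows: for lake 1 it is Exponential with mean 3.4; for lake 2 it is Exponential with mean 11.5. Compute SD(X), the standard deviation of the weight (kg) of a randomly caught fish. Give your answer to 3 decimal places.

Per component, 1: μ=3.4, E[X²]=23.12; 2: μ=11.5, E[X²]=264.5.
E[X] = 0.55·3.4 + 0.45·11.5 = 7.045.
E[X²] = 0.55·23.12 + 0.45·264.5 = 131.741.
Var(X) = E[X²] − (E[X])² = 131.741 − 49.632 = 82.109.
SD(X) = √82.109 = 9.0614.

9.061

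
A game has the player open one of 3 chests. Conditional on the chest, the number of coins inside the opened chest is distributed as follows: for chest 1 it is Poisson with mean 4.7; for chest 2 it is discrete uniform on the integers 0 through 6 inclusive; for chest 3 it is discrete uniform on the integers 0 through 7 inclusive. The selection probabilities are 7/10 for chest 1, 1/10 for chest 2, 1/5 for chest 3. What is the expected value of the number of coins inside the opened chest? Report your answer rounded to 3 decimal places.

Component means — 1: 4.7; 2: 3; 3: 3.5.
E[X] = 0.7·4.7 + 0.1·3 + 0.2·3.5 = 4.29.

4.290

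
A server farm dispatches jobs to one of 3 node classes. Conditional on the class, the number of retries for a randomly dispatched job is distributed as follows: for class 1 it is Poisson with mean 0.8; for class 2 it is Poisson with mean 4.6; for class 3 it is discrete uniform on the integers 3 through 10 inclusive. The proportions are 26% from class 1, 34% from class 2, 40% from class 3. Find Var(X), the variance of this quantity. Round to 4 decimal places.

9.0184

Per component, 1: μ=0.8, E[X²]=1.44; 2: μ=4.6, E[X²]=25.76; 3: μ=6.5, E[X²]=47.5.
E[X] = 0.26·0.8 + 0.34·4.6 + 0.4·6.5 = 4.372.
E[X²] = 0.26·1.44 + 0.34·25.76 + 0.4·47.5 = 28.1328.
Var(X) = E[X²] − (E[X])² = 28.1328 − 19.1144 = 9.01842.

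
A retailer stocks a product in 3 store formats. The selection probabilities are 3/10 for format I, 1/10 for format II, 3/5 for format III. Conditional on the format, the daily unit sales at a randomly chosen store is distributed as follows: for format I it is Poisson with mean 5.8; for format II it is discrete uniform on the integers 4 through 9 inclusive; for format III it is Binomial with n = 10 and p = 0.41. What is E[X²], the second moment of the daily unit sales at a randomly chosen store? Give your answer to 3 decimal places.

27.886

For each component E[X²] = Var + (mean)², giving I: 39.44; II: 45.1667; III: 19.229.
Overall E[X²] = 0.3·39.44 + 0.1·45.1667 + 0.6·19.229 = 27.8861.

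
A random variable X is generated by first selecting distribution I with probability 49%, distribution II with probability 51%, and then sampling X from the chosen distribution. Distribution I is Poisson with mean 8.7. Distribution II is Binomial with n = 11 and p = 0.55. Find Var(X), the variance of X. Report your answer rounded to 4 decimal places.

Per component, I: μ=8.7, E[X²]=84.39; II: μ=6.05, E[X²]=39.325.
E[X] = 0.49·8.7 + 0.51·6.05 = 7.3485.
E[X²] = 0.49·84.39 + 0.51·39.325 = 61.4068.
Var(X) = E[X²] − (E[X])² = 61.4068 − 54.0005 = 7.4064.

7.4064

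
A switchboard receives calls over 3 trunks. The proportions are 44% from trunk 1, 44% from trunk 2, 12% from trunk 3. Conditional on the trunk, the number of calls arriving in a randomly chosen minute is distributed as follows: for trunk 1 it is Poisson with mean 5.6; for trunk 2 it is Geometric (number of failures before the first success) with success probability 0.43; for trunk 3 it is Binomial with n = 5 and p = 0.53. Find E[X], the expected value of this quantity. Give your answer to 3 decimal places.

Component means — 1: 5.6; 2: 1.32558; 3: 2.65.
E[X] = 0.44·5.6 + 0.44·1.32558 + 0.12·2.65 = 3.36526.

3.365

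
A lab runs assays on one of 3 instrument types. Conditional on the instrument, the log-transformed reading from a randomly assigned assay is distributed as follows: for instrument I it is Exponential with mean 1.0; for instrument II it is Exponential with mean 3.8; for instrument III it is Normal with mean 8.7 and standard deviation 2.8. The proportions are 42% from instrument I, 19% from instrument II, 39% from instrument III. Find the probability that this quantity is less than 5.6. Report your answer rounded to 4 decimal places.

Conditional on each instrument, P(X < 5.6): I: 0.996302; II: 0.77092; III: 0.134116.
By total probability, P(X < 5.6) = 0.42·0.996302 + 0.19·0.77092 + 0.39·0.134116 = 0.617227.

0.6172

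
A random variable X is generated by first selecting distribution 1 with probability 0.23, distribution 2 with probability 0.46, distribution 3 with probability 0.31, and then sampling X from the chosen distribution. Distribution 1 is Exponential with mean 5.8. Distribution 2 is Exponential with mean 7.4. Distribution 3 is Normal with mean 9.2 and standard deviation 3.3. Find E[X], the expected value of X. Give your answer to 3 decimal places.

Component means — 1: 5.8; 2: 7.4; 3: 9.2.
E[X] = 0.23·5.8 + 0.46·7.4 + 0.31·9.2 = 7.59.

7.590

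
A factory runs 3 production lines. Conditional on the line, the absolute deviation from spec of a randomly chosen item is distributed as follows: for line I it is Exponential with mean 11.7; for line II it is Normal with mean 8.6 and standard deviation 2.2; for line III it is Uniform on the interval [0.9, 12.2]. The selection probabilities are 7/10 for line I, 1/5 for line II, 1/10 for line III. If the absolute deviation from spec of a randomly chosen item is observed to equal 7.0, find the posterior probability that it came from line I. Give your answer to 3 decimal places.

Likelihoods f(7.0 | ·): I: 0.0469872; II: 0.139198; III: 0.0884956.
Posterior ∝ prior × likelihood. Numerator for I: 0.7·0.0469872 = 0.0328911.
Normalizing constant: 0.7·0.0469872 + 0.2·0.139198 + 0.1·0.0884956 = 0.0695802.
P(I | observation) = 0.0328911 / 0.0695802 = 0.472707.

0.473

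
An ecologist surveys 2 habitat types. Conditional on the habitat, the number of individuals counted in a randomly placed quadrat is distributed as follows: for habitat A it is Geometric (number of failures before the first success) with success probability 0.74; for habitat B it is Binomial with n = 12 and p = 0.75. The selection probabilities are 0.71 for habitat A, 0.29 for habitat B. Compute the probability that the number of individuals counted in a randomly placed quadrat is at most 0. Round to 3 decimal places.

0.525

Conditional on each habitat, P(X ≤ 0): A: 0.74; B: 5.96046e-08.
By total probability, P(X ≤ 0) = 0.71·0.74 + 0.29·5.96046e-08 = 0.5254.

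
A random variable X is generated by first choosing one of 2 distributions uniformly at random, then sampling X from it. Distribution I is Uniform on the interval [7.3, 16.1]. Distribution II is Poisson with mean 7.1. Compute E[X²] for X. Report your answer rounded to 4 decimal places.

For each component E[X²] = Var + (mean)², giving I: 143.343; II: 57.51.
Overall E[X²] = 0.5·143.343 + 0.5·57.51 = 100.427.

100.4267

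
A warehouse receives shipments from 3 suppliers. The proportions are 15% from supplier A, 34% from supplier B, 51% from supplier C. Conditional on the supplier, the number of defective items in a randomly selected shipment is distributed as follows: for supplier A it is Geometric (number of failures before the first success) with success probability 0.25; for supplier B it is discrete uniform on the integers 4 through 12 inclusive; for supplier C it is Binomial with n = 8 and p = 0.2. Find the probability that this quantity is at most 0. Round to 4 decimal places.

Conditional on each supplier, P(X ≤ 0): A: 0.25; B: 0; C: 0.167772.
By total probability, P(X ≤ 0) = 0.15·0.25 + 0.34·0 + 0.51·0.167772 = 0.123064.

0.1231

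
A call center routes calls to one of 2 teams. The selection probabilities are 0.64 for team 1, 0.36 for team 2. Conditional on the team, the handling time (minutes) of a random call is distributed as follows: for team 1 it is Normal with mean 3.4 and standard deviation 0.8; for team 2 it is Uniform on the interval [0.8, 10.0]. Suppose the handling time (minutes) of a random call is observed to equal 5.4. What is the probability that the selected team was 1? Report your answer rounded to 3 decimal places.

0.264

Likelihoods f(5.4 | ·): 1: 0.0219104; 2: 0.108696.
Posterior ∝ prior × likelihood. Numerator for 1: 0.64·0.0219104 = 0.0140226.
Normalizing constant: 0.64·0.0219104 + 0.36·0.108696 = 0.0531531.
P(1 | observation) = 0.0140226 / 0.0531531 = 0.263816.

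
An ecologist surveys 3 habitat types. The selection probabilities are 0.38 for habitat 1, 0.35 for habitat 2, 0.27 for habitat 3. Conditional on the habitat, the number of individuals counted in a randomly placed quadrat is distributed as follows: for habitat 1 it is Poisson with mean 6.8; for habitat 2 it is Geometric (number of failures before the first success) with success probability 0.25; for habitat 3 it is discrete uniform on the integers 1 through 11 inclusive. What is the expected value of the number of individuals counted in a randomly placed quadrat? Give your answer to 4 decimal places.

5.2540

Component means — 1: 6.8; 2: 3; 3: 6.
E[X] = 0.38·6.8 + 0.35·3 + 0.27·6 = 5.254.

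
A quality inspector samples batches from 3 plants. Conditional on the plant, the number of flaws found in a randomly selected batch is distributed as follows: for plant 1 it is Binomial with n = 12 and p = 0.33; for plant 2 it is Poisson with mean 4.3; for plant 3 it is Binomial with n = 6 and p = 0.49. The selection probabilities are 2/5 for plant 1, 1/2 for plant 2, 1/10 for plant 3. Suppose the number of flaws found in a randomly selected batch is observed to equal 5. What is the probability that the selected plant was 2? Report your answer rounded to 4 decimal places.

Likelihoods P(X=5 | ·): 1: 0.187853; 2: 0.166224; 3: 0.0864374.
Posterior ∝ prior × likelihood. Numerator for 2: 0.5·0.166224 = 0.0831122.
Normalizing constant: 0.4·0.187853 + 0.5·0.166224 + 0.1·0.0864374 = 0.166897.
P(2 | observation) = 0.0831122 / 0.166897 = 0.497984.

0.4980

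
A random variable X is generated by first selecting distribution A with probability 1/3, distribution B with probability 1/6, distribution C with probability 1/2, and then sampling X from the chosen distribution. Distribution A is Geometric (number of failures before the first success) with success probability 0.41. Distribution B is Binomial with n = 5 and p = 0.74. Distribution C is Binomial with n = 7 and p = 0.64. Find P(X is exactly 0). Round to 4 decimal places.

Conditional on each component, P(X = 0): A: 0.41; B: 0.00118814; C: 0.000783642.
By total probability, P(X = 0) = 0.333333·0.41 + 0.166667·0.00118814 + 0.5·0.000783642 = 0.137257.

0.1373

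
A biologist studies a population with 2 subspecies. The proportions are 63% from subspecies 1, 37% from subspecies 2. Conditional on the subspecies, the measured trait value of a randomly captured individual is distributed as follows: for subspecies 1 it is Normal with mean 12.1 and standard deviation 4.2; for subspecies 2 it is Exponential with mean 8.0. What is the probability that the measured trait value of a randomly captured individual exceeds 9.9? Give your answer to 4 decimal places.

0.5482

Conditional on each subspecies, P(X > 9.9): 1: 0.699794; 2: 0.290109.
By total probability, P(X > 9.9) = 0.63·0.699794 + 0.37·0.290109 = 0.548211.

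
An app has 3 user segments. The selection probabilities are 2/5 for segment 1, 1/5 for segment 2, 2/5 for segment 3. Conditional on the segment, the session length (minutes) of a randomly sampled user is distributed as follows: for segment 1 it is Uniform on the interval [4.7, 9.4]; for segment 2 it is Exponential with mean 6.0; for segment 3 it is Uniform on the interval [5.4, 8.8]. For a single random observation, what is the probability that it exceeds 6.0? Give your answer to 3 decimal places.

Conditional on each segment, P(X > 6.0): 1: 0.723404; 2: 0.367879; 3: 0.823529.
By total probability, P(X > 6.0) = 0.4·0.723404 + 0.2·0.367879 + 0.4·0.823529 = 0.692349.

0.692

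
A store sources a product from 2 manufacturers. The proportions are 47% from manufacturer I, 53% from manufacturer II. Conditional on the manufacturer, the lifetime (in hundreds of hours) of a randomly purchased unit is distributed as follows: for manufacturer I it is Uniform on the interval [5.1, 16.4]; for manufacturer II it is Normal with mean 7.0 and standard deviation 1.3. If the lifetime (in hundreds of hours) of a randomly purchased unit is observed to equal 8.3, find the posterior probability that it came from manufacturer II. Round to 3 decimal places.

0.703

Likelihoods f(8.3 | ·): I: 0.0884956; II: 0.186131.
Posterior ∝ prior × likelihood. Numerator for II: 0.53·0.186131 = 0.0986496.
Normalizing constant: 0.47·0.0884956 + 0.53·0.186131 = 0.140243.
P(II | observation) = 0.0986496 / 0.140243 = 0.703421.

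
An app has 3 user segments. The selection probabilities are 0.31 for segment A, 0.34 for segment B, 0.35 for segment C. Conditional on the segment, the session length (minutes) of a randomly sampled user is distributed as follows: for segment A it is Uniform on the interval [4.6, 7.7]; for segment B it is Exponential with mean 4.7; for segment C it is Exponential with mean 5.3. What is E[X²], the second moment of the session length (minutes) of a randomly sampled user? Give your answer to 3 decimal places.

For each component E[X²] = Var + (mean)², giving A: 38.6233; B: 44.18; C: 56.18.
Overall E[X²] = 0.31·38.6233 + 0.34·44.18 + 0.35·56.18 = 46.6574.

46.657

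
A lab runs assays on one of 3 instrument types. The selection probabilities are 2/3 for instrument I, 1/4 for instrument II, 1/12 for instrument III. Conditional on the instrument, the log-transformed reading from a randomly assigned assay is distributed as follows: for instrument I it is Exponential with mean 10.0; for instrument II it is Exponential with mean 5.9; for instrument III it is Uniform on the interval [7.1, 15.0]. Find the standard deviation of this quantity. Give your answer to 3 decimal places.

8.900

Per component, I: μ=10, E[X²]=200; II: μ=5.9, E[X²]=69.62; III: μ=11.05, E[X²]=127.303.
E[X] = 0.666667·10 + 0.25·5.9 + 0.0833333·11.05 = 9.0625.
E[X²] = 0.666667·200 + 0.25·69.62 + 0.0833333·127.303 = 161.347.
Var(X) = E[X²] − (E[X])² = 161.347 − 82.1289 = 79.218.
SD(X) = √79.218 = 8.90045.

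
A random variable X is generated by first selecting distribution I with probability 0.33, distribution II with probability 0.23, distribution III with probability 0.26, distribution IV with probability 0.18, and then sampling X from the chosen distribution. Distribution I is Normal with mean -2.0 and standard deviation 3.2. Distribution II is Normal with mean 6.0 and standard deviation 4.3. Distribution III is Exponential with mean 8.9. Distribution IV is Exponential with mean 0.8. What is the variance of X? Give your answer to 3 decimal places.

48.552

Per component, I: μ=-2, E[X²]=14.24; II: μ=6, E[X²]=54.49; III: μ=8.9, E[X²]=158.42; IV: μ=0.8, E[X²]=1.28.
E[X] = 0.33·-2 + 0.23·6 + 0.26·8.9 + 0.18·0.8 = 3.178.
E[X²] = 0.33·14.24 + 0.23·54.49 + 0.26·158.42 + 0.18·1.28 = 58.6515.
Var(X) = E[X²] − (E[X])² = 58.6515 − 10.0997 = 48.5518.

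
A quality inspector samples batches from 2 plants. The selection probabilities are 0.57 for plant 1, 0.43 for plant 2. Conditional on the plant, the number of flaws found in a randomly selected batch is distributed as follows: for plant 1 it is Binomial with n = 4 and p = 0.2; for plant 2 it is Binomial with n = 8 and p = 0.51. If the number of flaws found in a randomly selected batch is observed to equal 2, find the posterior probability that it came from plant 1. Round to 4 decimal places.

0.6689

Likelihoods P(X=2 | ·): 1: 0.1536; 2: 0.100803.
Posterior ∝ prior × likelihood. Numerator for 1: 0.57·0.1536 = 0.087552.
Normalizing constant: 0.57·0.1536 + 0.43·0.100803 = 0.130897.
P(1 | observation) = 0.087552 / 0.130897 = 0.66886.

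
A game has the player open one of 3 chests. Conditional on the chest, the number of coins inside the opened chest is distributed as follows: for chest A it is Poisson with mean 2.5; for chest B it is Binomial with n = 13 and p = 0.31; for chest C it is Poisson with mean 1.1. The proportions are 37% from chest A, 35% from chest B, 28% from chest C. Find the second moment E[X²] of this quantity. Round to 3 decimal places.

For each component E[X²] = Var + (mean)², giving A: 8.75; B: 19.0216; C: 2.31.
Overall E[X²] = 0.37·8.75 + 0.35·19.0216 + 0.28·2.31 = 10.5419.

10.542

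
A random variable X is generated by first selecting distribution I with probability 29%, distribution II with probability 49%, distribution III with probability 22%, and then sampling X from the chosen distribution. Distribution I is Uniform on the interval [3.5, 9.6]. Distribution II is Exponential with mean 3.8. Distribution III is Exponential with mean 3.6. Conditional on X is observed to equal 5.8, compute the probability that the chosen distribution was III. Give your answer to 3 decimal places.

0.139

Likelihoods f(5.8 | ·): I: 0.163934; II: 0.0571934; III: 0.0554627.
Posterior ∝ prior × likelihood. Numerator for III: 0.22·0.0554627 = 0.0122018.
Normalizing constant: 0.29·0.163934 + 0.49·0.0571934 + 0.22·0.0554627 = 0.0877675.
P(III | observation) = 0.0122018 / 0.0877675 = 0.139024.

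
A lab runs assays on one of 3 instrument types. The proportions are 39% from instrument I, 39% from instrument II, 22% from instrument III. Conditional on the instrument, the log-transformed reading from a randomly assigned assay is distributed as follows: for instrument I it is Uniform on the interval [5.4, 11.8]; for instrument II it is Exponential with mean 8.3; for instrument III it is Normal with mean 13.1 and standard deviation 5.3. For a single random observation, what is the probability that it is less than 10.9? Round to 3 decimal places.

Conditional on each instrument, P(X < 10.9): I: 0.859375; II: 0.731056; III: 0.339036.
By total probability, P(X < 10.9) = 0.39·0.859375 + 0.39·0.731056 + 0.22·0.339036 = 0.694856.

0.695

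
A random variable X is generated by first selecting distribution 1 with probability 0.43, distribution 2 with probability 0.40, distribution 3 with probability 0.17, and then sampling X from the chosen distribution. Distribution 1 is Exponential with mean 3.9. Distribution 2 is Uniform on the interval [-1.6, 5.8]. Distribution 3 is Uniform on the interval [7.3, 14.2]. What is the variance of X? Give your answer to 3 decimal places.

Per component, 1: μ=3.9, E[X²]=30.42; 2: μ=2.1, E[X²]=8.97333; 3: μ=10.75, E[X²]=119.53.
E[X] = 0.43·3.9 + 0.4·2.1 + 0.17·10.75 = 4.3445.
E[X²] = 0.43·30.42 + 0.4·8.97333 + 0.17·119.53 = 36.99.
Var(X) = E[X²] − (E[X])² = 36.99 − 18.8747 = 18.1154.

18.115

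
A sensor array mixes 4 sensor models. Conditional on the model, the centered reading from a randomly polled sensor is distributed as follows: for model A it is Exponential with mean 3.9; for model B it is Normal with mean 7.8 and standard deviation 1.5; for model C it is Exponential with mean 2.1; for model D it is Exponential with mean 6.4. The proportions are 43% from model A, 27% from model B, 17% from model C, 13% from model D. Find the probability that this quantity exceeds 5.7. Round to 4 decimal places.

0.4125

Conditional on each model, P(X > 5.7): A: 0.231879; B: 0.919243; C: 0.0662523; D: 0.410399.
By total probability, P(X > 5.7) = 0.43·0.231879 + 0.27·0.919243 + 0.17·0.0662523 + 0.13·0.410399 = 0.412519.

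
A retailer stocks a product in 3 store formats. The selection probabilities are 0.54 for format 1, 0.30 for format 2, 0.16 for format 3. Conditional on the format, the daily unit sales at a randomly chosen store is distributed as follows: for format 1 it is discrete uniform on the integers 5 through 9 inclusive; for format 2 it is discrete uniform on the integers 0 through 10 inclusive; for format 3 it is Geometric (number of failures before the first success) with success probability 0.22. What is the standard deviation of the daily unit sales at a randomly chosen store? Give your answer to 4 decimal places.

Per component, 1: μ=7, E[X²]=51; 2: μ=5, E[X²]=35; 3: μ=3.54545, E[X²]=28.686.
E[X] = 0.54·7 + 0.3·5 + 0.16·3.54545 = 5.84727.
E[X²] = 0.54·51 + 0.3·35 + 0.16·28.686 = 42.6298.
Var(X) = E[X²] − (E[X])² = 42.6298 − 34.1906 = 8.43915.
SD(X) = √8.43915 = 2.90502.

2.9050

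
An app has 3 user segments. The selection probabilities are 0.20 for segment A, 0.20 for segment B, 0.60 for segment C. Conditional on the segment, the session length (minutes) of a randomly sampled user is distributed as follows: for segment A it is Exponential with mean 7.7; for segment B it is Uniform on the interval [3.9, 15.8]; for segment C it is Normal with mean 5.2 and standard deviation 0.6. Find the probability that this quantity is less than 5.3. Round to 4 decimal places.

Conditional on each segment, P(X < 5.3): A: 0.497576; B: 0.117647; C: 0.566184.
By total probability, P(X < 5.3) = 0.2·0.497576 + 0.2·0.117647 + 0.6·0.566184 = 0.462755.

0.4628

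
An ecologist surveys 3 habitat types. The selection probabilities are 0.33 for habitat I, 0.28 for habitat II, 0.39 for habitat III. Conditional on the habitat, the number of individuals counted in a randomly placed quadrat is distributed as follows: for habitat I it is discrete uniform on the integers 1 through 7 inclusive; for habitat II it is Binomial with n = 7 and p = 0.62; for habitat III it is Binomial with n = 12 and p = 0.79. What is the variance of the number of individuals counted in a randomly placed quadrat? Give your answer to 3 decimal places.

Per component, I: μ=4, E[X²]=20; II: μ=4.34, E[X²]=20.4848; III: μ=9.48, E[X²]=91.8612.
E[X] = 0.33·4 + 0.28·4.34 + 0.39·9.48 = 6.2324.
E[X²] = 0.33·20 + 0.28·20.4848 + 0.39·91.8612 = 48.1616.
Var(X) = E[X²] − (E[X])² = 48.1616 − 38.8428 = 9.3188.

9.319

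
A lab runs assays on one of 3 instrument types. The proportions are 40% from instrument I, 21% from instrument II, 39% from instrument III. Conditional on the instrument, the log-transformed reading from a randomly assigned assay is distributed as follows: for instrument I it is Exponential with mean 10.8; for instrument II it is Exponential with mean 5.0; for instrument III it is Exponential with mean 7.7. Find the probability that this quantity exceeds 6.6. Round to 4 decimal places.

0.4387

Conditional on each instrument, P(X > 6.6): I: 0.542747; II: 0.267135; III: 0.424373.
By total probability, P(X > 6.6) = 0.4·0.542747 + 0.21·0.267135 + 0.39·0.424373 = 0.438703.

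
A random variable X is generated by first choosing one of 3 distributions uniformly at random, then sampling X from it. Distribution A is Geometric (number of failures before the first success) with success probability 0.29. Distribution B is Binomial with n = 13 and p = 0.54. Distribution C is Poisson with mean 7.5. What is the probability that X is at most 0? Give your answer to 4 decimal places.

Conditional on each component, P(X ≤ 0): A: 0.29; B: 4.12907e-05; C: 0.000553084.
By total probability, P(X ≤ 0) = 0.333333·0.29 + 0.333333·4.12907e-05 + 0.333333·0.000553084 = 0.0968648.

0.0969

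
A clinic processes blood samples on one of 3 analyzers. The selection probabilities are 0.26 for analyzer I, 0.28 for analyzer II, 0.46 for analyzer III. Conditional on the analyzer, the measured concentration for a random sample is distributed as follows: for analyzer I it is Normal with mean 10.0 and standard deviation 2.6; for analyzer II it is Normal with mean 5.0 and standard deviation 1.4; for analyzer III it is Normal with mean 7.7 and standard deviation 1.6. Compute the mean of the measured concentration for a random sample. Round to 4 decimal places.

Component means — I: 10; II: 5; III: 7.7.
E[X] = 0.26·10 + 0.28·5 + 0.46·7.7 = 7.542.

7.5420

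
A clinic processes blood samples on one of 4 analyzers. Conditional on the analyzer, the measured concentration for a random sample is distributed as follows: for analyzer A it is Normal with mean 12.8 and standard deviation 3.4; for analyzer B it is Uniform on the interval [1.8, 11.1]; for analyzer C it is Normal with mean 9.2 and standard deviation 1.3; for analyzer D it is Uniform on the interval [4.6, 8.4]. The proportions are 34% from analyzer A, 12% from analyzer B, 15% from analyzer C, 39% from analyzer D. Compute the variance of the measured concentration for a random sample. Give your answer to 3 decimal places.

Per component, A: μ=12.8, E[X²]=175.4; B: μ=6.45, E[X²]=48.81; C: μ=9.2, E[X²]=86.33; D: μ=6.5, E[X²]=43.4533.
E[X] = 0.34·12.8 + 0.12·6.45 + 0.15·9.2 + 0.39·6.5 = 9.041.
E[X²] = 0.34·175.4 + 0.12·48.81 + 0.15·86.33 + 0.39·43.4533 = 95.3895.
Var(X) = E[X²] − (E[X])² = 95.3895 − 81.7397 = 13.6498.

13.650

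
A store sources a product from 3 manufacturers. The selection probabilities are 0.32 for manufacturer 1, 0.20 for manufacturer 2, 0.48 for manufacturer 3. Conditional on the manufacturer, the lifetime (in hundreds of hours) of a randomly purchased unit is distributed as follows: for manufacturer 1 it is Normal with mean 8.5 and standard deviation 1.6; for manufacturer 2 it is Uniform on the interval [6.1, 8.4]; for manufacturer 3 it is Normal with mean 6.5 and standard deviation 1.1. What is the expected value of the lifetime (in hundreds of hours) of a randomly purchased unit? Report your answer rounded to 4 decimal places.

7.2900

Component means — 1: 8.5; 2: 7.25; 3: 6.5.
E[X] = 0.32·8.5 + 0.2·7.25 + 0.48·6.5 = 7.29.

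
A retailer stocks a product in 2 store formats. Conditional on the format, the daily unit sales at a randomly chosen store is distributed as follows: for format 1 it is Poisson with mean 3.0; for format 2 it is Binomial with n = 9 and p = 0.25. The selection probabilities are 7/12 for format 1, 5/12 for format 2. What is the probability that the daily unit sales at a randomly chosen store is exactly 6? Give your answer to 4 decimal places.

Conditional on each format, P(X = 6): 1: 0.0504094; 2: 0.00865173.
By total probability, P(X = 6) = 0.583333·0.0504094 + 0.416667·0.00865173 = 0.0330104.

0.0330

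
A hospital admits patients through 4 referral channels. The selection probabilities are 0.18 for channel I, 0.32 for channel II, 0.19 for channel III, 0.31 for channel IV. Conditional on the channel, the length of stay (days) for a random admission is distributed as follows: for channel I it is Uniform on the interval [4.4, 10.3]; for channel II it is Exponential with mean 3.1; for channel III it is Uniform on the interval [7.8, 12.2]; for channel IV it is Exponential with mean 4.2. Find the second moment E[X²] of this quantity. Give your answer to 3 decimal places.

46.640

For each component E[X²] = Var + (mean)², giving I: 56.9233; II: 19.22; III: 101.613; IV: 35.28.
Overall E[X²] = 0.18·56.9233 + 0.32·19.22 + 0.19·101.613 + 0.31·35.28 = 46.6399.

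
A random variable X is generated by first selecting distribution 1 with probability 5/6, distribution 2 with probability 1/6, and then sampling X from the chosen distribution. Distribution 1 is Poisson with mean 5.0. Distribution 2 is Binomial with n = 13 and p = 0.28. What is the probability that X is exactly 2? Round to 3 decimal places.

0.098

Conditional on each component, P(X = 2): 1: 0.0842243; 2: 0.164842.
By total probability, P(X = 2) = 0.833333·0.0842243 + 0.166667·0.164842 = 0.0976606.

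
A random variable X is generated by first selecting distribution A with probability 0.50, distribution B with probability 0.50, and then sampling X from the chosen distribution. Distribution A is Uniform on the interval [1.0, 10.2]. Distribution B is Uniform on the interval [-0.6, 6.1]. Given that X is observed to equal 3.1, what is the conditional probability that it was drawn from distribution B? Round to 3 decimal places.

0.579

Likelihoods f(3.1 | ·): A: 0.108696; B: 0.149254.
Posterior ∝ prior × likelihood. Numerator for B: 0.5·0.149254 = 0.0746269.
Normalizing constant: 0.5·0.108696 + 0.5·0.149254 = 0.128975.
P(B | observation) = 0.0746269 / 0.128975 = 0.578616.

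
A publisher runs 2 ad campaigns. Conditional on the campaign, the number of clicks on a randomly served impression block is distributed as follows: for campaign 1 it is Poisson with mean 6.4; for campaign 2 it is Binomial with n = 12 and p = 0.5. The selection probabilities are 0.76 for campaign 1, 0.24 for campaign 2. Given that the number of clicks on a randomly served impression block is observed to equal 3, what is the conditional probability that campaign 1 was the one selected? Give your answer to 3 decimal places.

0.811

Likelihoods P(X=3 | ·): 1: 0.0725945; 2: 0.0537109.
Posterior ∝ prior × likelihood. Numerator for 1: 0.76·0.0725945 = 0.0551719.
Normalizing constant: 0.76·0.0725945 + 0.24·0.0537109 = 0.0680625.
P(1 | observation) = 0.0551719 / 0.0680625 = 0.810606.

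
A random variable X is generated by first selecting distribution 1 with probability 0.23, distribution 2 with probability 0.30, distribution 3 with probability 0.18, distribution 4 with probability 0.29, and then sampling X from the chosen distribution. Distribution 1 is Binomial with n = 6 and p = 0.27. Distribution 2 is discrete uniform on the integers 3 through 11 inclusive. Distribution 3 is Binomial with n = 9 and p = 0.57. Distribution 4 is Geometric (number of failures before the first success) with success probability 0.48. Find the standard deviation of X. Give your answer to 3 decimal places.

Per component, 1: μ=1.62, E[X²]=3.807; 2: μ=7, E[X²]=55.6667; 3: μ=5.13, E[X²]=28.5228; 4: μ=1.08333, E[X²]=3.43056.
E[X] = 0.23·1.62 + 0.3·7 + 0.18·5.13 + 0.29·1.08333 = 3.71017.
E[X²] = 0.23·3.807 + 0.3·55.6667 + 0.18·28.5228 + 0.29·3.43056 = 23.7046.
Var(X) = E[X²] − (E[X])² = 23.7046 − 13.7653 = 9.93924.
SD(X) = √9.93924 = 3.15266.

3.153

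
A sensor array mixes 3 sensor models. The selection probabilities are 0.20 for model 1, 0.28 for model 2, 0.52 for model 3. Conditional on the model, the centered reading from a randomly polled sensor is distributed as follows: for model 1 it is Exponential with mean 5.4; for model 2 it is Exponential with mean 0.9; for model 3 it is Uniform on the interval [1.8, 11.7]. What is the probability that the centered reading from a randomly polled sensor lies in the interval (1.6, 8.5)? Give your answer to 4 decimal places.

Conditional on each model, P(1.6 < X < 8.5): 1: 0.536368; 2: 0.168934; 3: 0.676768.
By total probability, P(1.6 < X < 8.5) = 0.2·0.536368 + 0.28·0.168934 + 0.52·0.676768 = 0.506494.

0.5065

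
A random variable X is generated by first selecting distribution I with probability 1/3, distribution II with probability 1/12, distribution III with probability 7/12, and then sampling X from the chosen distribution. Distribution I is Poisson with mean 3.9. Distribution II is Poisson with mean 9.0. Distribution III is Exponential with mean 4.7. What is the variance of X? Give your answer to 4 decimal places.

16.6816

Per component, I: μ=3.9, E[X²]=19.11; II: μ=9, E[X²]=90; III: μ=4.7, E[X²]=44.18.
E[X] = 0.333333·3.9 + 0.0833333·9 + 0.583333·4.7 = 4.79167.
E[X²] = 0.333333·19.11 + 0.0833333·90 + 0.583333·44.18 = 39.6417.
Var(X) = E[X²] − (E[X])² = 39.6417 − 22.9601 = 16.6816.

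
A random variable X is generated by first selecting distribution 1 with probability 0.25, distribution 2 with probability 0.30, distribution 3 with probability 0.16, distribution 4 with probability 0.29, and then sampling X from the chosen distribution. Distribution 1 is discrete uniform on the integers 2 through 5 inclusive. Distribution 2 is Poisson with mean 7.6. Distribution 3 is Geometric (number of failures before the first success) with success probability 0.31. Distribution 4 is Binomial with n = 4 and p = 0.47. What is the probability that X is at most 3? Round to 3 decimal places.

Conditional on each component, P(X ≤ 3): 1: 0.5; 2: 0.0553713; 3: 0.773329; 4: 0.951203.
By total probability, P(X ≤ 3) = 0.25·0.5 + 0.3·0.0553713 + 0.16·0.773329 + 0.29·0.951203 = 0.541193.

0.541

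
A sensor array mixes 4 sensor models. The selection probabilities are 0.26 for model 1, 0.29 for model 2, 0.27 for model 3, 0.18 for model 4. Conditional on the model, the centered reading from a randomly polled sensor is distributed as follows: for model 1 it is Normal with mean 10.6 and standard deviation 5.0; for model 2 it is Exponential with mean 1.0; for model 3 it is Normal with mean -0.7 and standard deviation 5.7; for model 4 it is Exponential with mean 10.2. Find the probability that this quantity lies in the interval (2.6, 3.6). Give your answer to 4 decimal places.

Conditional on each model, P(2.6 < X < 3.6): 1: 0.0259574; 2: 0.0469499; 3: 0.0560036; 4: 0.072374.
By total probability, P(2.6 < X < 3.6) = 0.26·0.0259574 + 0.29·0.0469499 + 0.27·0.0560036 + 0.18·0.072374 = 0.0485127.

0.0485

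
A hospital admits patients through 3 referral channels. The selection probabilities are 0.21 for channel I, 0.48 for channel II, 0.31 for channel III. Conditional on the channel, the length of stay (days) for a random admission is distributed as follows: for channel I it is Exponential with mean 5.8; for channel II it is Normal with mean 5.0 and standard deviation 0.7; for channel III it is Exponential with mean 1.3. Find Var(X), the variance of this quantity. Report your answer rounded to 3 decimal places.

Per component, I: μ=5.8, E[X²]=67.28; II: μ=5, E[X²]=25.49; III: μ=1.3, E[X²]=3.38.
E[X] = 0.21·5.8 + 0.48·5 + 0.31·1.3 = 4.021.
E[X²] = 0.21·67.28 + 0.48·25.49 + 0.31·3.38 = 27.4118.
Var(X) = E[X²] − (E[X])² = 27.4118 − 16.1684 = 11.2434.

11.243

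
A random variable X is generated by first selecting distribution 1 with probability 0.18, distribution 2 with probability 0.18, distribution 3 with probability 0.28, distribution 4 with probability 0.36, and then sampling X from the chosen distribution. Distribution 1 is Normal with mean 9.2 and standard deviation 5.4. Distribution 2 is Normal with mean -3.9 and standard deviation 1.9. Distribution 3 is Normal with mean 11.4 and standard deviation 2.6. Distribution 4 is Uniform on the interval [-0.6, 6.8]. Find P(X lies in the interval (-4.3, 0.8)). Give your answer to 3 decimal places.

Conditional on each component, P(-4.3 < X < 0.8): 1: 0.0536972; 2: 0.576685; 3: 2.2817e-05; 4: 0.189189.
By total probability, P(-4.3 < X < 0.8) = 0.18·0.0536972 + 0.18·0.576685 + 0.28·2.2817e-05 + 0.36·0.189189 = 0.181583.

0.182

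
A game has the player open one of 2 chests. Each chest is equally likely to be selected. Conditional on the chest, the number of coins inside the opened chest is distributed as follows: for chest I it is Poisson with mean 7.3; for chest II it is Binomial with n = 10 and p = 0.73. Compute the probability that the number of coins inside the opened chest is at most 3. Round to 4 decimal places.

0.0365

Conditional on each chest, P(X ≤ 3): I: 0.067406; II: 0.00561811.
By total probability, P(X ≤ 3) = 0.5·0.067406 + 0.5·0.00561811 = 0.0365121.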